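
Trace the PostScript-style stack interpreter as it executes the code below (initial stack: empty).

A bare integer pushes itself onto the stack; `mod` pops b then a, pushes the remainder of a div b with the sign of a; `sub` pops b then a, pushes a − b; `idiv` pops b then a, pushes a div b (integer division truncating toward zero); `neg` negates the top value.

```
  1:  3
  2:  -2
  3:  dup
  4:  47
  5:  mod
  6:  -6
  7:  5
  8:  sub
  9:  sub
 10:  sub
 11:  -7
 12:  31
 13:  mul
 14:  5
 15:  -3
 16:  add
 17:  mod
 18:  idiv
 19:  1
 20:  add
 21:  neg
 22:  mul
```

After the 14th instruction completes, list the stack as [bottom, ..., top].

[3, -11, -217, 5]

3   -> [3]
-2  -> [3, -2]
dup -> [3, -2, -2]
47  -> [3, -2, -2, 47]
mod -> [3, -2, -2]
-6  -> [3, -2, -2, -6]
5   -> [3, -2, -2, -6, 5]
sub -> [3, -2, -2, -11]
sub -> [3, -2, 9]
sub -> [3, -11]
-7  -> [3, -11, -7]
31  -> [3, -11, -7, 31]
mul -> [3, -11, -217]
5   -> [3, -11, -217, 5]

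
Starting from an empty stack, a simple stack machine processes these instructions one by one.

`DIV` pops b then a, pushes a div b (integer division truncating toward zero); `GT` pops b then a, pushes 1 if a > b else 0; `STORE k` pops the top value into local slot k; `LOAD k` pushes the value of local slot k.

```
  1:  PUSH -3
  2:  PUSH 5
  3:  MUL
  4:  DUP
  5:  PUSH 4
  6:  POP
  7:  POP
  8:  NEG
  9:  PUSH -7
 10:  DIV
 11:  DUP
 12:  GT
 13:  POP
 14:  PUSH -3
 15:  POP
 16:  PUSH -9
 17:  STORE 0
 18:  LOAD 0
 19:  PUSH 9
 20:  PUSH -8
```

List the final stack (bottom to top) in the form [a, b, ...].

[-9, 9, -8]

PUSH -3 : -3
PUSH 5  : -3 5
MUL     : -15
DUP     : -15 -15
PUSH 4  : -15 -15 4
POP     : -15 -15
POP     : -15
NEG     : 15
PUSH -7 : 15 -7
DIV     : -2
DUP     : -2 -2
GT      : 0
POP     : (empty)
PUSH -3 : -3
POP     : (empty)
PUSH -9 : -9
STORE 0 : (empty)
LOAD 0  : -9
PUSH 9  : -9 9
PUSH -8 : -9 9 -8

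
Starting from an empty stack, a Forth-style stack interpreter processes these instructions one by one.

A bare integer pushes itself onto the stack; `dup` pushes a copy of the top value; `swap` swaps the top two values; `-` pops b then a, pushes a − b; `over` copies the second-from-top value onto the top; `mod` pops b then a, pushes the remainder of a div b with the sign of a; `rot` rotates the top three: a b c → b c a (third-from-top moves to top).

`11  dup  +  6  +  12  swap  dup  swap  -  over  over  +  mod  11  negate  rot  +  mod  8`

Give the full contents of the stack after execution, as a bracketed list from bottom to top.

[0, 8]

11      11
dup     11 11
+       22
6       22 6
+       28
12      28 12
swap    12 28
dup     12 28 28
swap    12 28 28
-       12 0
over    12 0 12
over    12 0 12 0
+       12 0 12
mod     12 0
11      12 0 11
negate  12 0 -11
rot     0 -11 12
+       0 1
mod     0
8       0 8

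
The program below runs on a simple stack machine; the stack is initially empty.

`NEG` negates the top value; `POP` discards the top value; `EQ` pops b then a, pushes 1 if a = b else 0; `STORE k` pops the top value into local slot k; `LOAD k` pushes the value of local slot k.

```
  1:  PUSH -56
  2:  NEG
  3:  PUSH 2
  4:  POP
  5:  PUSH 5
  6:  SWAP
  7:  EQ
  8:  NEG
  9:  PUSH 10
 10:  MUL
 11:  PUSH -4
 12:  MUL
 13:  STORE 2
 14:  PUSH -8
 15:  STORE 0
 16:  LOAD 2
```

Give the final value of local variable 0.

-8

PUSH -56 → [-56]
NEG      → [56]
PUSH 2   → [56, 2]
POP      → [56]
PUSH 5   → [56, 5]
SWAP     → [5, 56]
EQ       → [0]
NEG      → [0]
PUSH 10  → [0, 10]
MUL      → [0]
PUSH -4  → [0, -4]
MUL      → [0]
STORE 2  → []
PUSH -8  → [-8]
STORE 0  → []
LOAD 2   → [0]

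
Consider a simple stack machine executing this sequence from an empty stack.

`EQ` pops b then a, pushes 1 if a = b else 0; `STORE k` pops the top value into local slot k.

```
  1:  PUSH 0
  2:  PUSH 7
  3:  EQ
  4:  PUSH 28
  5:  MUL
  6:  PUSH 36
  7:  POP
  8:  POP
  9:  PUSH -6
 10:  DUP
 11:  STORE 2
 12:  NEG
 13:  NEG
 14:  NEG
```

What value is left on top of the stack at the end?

6

PUSH 0  -> [0]
PUSH 7  -> [0, 7]
EQ      -> [0]
PUSH 28 -> [0, 28]
MUL     -> [0]
PUSH 36 -> [0, 36]
POP     -> [0]
POP     -> []
PUSH -6 -> [-6]
DUP     -> [-6, -6]
STORE 2 -> [-6]
NEG     -> [6]
NEG     -> [-6]
NEG     -> [6]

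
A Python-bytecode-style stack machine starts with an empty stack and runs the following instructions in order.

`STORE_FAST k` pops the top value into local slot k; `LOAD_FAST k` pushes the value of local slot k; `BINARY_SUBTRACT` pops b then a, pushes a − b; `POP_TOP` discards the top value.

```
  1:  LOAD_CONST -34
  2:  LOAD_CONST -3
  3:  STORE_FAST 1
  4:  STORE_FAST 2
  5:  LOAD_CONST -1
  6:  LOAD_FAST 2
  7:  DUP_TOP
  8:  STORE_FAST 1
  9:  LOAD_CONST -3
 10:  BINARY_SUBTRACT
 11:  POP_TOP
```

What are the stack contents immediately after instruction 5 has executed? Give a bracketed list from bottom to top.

[-1]

LOAD_CONST -34 -> [-34]
LOAD_CONST -3  -> [-34, -3]
STORE_FAST 1   -> [-34]
STORE_FAST 2   -> []
LOAD_CONST -1  -> [-1]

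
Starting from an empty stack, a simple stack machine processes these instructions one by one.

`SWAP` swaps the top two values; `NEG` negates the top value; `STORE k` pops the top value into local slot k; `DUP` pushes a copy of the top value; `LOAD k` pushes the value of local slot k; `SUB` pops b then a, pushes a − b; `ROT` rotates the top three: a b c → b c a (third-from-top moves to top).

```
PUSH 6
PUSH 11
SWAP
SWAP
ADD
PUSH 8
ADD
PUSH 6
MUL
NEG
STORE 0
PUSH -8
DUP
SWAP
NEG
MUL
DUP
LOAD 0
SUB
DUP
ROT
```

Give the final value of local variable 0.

PUSH 6  : 6
PUSH 11 : 6 11
SWAP    : 11 6
SWAP    : 6 11
ADD     : 17
PUSH 8  : 17 8
ADD     : 25
PUSH 6  : 25 6
MUL     : 150
NEG     : -150
STORE 0 : (empty)
PUSH -8 : -8
DUP     : -8 -8
SWAP    : -8 -8
NEG     : -8 8
MUL     : -64
DUP     : -64 -64
LOAD 0  : -64 -64 -150
SUB     : -64 86
DUP     : -64 86 86
ROT     : 86 86 -64

-150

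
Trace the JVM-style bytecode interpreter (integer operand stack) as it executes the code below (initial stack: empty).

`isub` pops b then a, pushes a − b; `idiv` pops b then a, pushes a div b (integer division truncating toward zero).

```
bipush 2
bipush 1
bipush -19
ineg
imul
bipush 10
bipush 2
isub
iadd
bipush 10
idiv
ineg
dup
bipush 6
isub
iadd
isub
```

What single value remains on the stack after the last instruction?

12

bipush 2    2
bipush 1    2 1
bipush -19  2 1 -19
ineg        2 1 19
imul        2 19
bipush 10   2 19 10
bipush 2    2 19 10 2
isub        2 19 8
iadd        2 27
bipush 10   2 27 10
idiv        2 2
ineg        2 -2
dup         2 -2 -2
bipush 6    2 -2 -2 6
isub        2 -2 -8
iadd        2 -10
isub        12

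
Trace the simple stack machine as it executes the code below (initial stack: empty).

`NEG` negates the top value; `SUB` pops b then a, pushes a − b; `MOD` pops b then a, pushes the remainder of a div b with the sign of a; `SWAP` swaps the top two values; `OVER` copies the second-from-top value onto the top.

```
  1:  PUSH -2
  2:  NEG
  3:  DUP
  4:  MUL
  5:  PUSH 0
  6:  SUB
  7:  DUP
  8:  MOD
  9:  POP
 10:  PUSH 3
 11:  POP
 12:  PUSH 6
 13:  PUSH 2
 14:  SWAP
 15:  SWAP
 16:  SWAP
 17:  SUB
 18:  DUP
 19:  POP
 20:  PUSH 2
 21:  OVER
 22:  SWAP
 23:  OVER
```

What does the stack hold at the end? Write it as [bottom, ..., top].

PUSH -2  -2
NEG      2
DUP      2 2
MUL      4
PUSH 0   4 0
SUB      4
DUP      4 4
MOD      0
POP      (empty)
PUSH 3   3
POP      (empty)
PUSH 6   6
PUSH 2   6 2
SWAP     2 6
SWAP     6 2
SWAP     2 6
SUB      -4
DUP      -4 -4
POP      -4
PUSH 2   -4 2
OVER     -4 2 -4
SWAP     -4 -4 2
OVER     -4 -4 2 -4

[-4, -4, 2, -4]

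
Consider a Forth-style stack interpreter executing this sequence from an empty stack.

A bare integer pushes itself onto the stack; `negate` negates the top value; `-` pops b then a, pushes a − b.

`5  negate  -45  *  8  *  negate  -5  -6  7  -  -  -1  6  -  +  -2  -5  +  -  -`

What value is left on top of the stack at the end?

-1808

5       [5]
negate  [-5]
-45     [-5, -45]
*       [225]
8       [225, 8]
*       [1800]
negate  [-1800]
-5      [-1800, -5]
-6      [-1800, -5, -6]
7       [-1800, -5, -6, 7]
-       [-1800, -5, -13]
-       [-1800, 8]
-1      [-1800, 8, -1]
6       [-1800, 8, -1, 6]
-       [-1800, 8, -7]
+       [-1800, 1]
-2      [-1800, 1, -2]
-5      [-1800, 1, -2, -5]
+       [-1800, 1, -7]
-       [-1800, 8]
-       [-1808]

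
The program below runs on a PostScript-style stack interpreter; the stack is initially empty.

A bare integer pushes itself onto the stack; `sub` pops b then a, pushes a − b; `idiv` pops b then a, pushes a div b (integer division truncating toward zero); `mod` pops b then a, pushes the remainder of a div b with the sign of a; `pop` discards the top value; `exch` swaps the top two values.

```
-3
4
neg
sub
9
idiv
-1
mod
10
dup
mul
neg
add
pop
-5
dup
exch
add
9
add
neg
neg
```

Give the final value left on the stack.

-1

-3   → [-3]
4    → [-3, 4]
neg  → [-3, -4]
sub  → [1]
9    → [1, 9]
idiv → [0]
-1   → [0, -1]
mod  → [0]
10   → [0, 10]
dup  → [0, 10, 10]
mul  → [0, 100]
neg  → [0, -100]
add  → [-100]
pop  → []
-5   → [-5]
dup  → [-5, -5]
exch → [-5, -5]
add  → [-10]
9    → [-10, 9]
add  → [-1]
neg  → [1]
neg  → [-1]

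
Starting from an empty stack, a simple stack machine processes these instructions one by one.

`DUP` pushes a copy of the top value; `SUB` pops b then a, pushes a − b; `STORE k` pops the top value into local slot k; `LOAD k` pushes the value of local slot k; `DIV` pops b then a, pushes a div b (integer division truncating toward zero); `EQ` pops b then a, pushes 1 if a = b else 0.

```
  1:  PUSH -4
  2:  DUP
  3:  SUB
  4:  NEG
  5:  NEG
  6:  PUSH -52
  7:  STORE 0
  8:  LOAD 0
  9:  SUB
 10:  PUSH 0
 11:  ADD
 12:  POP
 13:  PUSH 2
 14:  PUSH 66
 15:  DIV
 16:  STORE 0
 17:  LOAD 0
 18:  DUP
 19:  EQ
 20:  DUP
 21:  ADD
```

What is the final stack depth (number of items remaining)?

1

PUSH -4  → -4
DUP      → -4 -4
SUB      → 0
NEG      → 0
NEG      → 0
PUSH -52 → 0 -52
STORE 0  → 0
LOAD 0   → 0 -52
SUB      → 52
PUSH 0   → 52 0
ADD      → 52
POP      → (empty)
PUSH 2   → 2
PUSH 66  → 2 66
DIV      → 0
STORE 0  → (empty)
LOAD 0   → 0
DUP      → 0 0
EQ       → 1
DUP      → 1 1
ADD      → 2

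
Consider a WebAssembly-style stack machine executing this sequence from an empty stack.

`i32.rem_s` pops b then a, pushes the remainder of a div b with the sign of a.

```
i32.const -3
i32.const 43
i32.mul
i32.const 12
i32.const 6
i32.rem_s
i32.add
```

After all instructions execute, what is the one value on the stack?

i32.const -3 -> -3
i32.const 43 -> -3 43
i32.mul      -> -129
i32.const 12 -> -129 12
i32.const 6  -> -129 12 6
i32.rem_s    -> -129 0
i32.add      -> -129

-129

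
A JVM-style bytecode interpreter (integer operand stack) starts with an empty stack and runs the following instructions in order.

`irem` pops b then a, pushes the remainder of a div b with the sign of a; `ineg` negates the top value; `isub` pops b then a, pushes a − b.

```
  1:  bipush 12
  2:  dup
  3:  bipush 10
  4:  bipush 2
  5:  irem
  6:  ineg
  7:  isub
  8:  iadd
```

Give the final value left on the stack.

24

bipush 12  12
dup        12 12
bipush 10  12 12 10
bipush 2   12 12 10 2
irem       12 12 0
ineg       12 12 0
isub       12 12
iadd       24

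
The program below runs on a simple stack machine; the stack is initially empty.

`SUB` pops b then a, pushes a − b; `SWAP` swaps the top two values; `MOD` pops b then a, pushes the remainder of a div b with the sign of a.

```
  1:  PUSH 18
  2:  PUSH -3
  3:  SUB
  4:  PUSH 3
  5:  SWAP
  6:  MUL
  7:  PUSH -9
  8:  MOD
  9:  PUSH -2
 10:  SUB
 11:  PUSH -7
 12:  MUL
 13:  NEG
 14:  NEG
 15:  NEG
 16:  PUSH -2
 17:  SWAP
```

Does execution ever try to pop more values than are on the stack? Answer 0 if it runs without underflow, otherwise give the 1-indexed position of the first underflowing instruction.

0

PUSH 18  [18]
PUSH -3  [18, -3]
SUB      [21]
PUSH 3   [21, 3]
SWAP     [3, 21]
MUL      [63]
PUSH -9  [63, -9]
MOD      [0]
PUSH -2  [0, -2]
SUB      [2]
PUSH -7  [2, -7]
MUL      [-14]
NEG      [14]
NEG      [-14]
NEG      [14]
PUSH -2  [14, -2]
SWAP     [-2, 14]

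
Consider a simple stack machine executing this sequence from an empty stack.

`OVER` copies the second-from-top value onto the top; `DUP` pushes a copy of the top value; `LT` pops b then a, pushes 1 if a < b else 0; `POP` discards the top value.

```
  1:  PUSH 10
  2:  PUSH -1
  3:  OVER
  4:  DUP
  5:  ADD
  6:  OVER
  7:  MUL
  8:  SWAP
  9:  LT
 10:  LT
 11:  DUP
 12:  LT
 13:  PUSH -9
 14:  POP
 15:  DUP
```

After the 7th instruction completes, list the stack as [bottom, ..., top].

PUSH 10 -> [10]
PUSH -1 -> [10, -1]
OVER    -> [10, -1, 10]
DUP     -> [10, -1, 10, 10]
ADD     -> [10, -1, 20]
OVER    -> [10, -1, 20, -1]
MUL     -> [10, -1, -20]

[10, -1, -20]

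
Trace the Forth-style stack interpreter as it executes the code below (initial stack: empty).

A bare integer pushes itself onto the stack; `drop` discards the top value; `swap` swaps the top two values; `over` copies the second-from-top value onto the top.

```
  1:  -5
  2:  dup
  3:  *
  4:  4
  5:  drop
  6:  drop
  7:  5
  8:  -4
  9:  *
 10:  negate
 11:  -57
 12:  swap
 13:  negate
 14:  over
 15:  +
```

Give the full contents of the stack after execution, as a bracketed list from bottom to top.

[-57, -77]

-5      -5
dup     -5 -5
*       25
4       25 4
drop    25
drop    (empty)
5       5
-4      5 -4
*       -20
negate  20
-57     20 -57
swap    -57 20
negate  -57 -20
over    -57 -20 -57
+       -57 -77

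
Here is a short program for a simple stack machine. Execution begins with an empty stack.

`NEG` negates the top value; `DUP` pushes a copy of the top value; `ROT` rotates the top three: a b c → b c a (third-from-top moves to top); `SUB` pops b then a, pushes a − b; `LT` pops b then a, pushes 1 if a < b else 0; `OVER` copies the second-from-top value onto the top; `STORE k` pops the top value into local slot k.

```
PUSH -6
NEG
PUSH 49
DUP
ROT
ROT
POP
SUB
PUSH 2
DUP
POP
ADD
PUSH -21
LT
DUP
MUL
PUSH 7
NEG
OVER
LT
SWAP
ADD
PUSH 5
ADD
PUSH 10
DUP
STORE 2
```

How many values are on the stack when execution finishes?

2

PUSH -6  : [-6]
NEG      : [6]
PUSH 49  : [6, 49]
DUP      : [6, 49, 49]
ROT      : [49, 49, 6]
ROT      : [49, 6, 49]
POP      : [49, 6]
SUB      : [43]
PUSH 2   : [43, 2]
DUP      : [43, 2, 2]
POP      : [43, 2]
ADD      : [45]
PUSH -21 : [45, -21]
LT       : [0]
DUP      : [0, 0]
MUL      : [0]
PUSH 7   : [0, 7]
NEG      : [0, -7]
OVER     : [0, -7, 0]
LT       : [0, 1]
SWAP     : [1, 0]
ADD      : [1]
PUSH 5   : [1, 5]
ADD      : [6]
PUSH 10  : [6, 10]
DUP      : [6, 10, 10]
STORE 2  : [6, 10]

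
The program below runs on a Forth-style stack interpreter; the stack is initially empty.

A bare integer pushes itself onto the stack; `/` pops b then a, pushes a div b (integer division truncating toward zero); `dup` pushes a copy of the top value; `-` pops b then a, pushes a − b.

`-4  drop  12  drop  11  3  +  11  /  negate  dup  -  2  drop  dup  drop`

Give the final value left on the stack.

0

-4     -> [-4]
drop   -> []
12     -> [12]
drop   -> []
11     -> [11]
3      -> [11, 3]
+      -> [14]
11     -> [14, 11]
/      -> [1]
negate -> [-1]
dup    -> [-1, -1]
-      -> [0]
2      -> [0, 2]
drop   -> [0]
dup    -> [0, 0]
drop   -> [0]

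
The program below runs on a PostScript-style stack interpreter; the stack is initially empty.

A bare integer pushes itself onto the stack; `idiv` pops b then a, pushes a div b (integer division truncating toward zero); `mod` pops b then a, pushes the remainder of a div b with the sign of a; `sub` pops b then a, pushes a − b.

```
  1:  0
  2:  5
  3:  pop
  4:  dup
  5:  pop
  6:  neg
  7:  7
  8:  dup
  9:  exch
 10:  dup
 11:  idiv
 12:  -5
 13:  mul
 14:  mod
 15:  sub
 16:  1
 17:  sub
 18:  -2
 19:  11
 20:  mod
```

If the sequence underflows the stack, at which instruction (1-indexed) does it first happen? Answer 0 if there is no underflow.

0    -> 0
5    -> 0 5
pop  -> 0
dup  -> 0 0
pop  -> 0
neg  -> 0
7    -> 0 7
dup  -> 0 7 7
exch -> 0 7 7
dup  -> 0 7 7 7
idiv -> 0 7 1
-5   -> 0 7 1 -5
mul  -> 0 7 -5
mod  -> 0 2
sub  -> -2
1    -> -2 1
sub  -> -3
-2   -> -3 -2
11   -> -3 -2 11
mod  -> -3 -2

0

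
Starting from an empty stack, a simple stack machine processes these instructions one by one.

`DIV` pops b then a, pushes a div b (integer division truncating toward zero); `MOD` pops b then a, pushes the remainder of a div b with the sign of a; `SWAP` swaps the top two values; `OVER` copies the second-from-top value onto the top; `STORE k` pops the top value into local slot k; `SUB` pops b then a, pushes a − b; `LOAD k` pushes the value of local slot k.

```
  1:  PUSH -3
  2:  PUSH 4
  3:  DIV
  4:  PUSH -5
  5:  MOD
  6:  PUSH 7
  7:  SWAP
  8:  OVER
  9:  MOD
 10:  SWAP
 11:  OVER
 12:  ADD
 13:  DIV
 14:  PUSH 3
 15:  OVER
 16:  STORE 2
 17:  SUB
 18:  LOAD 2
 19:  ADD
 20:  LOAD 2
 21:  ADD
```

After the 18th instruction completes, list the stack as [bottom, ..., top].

[-3, 0]

PUSH -3 → -3
PUSH 4  → -3 4
DIV     → 0
PUSH -5 → 0 -5
MOD     → 0
PUSH 7  → 0 7
SWAP    → 7 0
OVER    → 7 0 7
MOD     → 7 0
SWAP    → 0 7
OVER    → 0 7 0
ADD     → 0 7
DIV     → 0
PUSH 3  → 0 3
OVER    → 0 3 0
STORE 2 → 0 3
SUB     → -3
LOAD 2  → -3 0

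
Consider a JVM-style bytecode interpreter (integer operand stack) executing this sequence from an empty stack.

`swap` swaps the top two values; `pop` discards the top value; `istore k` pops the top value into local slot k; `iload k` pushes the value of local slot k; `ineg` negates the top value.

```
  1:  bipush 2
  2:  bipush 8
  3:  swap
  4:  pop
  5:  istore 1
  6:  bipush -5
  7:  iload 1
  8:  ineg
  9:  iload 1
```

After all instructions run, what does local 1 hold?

bipush 2   2
bipush 8   2 8
swap       8 2
pop        8
istore 1   (empty)
bipush -5  -5
iload 1    -5 8
ineg       -5 -8
iload 1    -5 -8 8

8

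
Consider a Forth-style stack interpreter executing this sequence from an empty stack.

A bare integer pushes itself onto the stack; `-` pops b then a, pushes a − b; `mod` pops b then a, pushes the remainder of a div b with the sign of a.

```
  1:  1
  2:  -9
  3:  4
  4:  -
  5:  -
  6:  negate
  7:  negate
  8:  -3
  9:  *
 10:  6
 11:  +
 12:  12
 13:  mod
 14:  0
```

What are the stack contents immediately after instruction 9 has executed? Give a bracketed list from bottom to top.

1      : 1
-9     : 1 -9
4      : 1 -9 4
-      : 1 -13
-      : 14
negate : -14
negate : 14
-3     : 14 -3
*      : -42

[-42]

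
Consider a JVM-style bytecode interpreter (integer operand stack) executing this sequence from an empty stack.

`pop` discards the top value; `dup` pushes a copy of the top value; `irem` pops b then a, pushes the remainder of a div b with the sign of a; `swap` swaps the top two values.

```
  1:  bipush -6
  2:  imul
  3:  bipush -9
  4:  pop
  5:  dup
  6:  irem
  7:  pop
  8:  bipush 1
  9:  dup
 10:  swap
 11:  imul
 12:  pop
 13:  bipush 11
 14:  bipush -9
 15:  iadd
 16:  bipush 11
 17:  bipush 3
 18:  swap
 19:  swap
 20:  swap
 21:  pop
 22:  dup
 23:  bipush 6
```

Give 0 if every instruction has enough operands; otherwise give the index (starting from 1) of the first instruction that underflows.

2

bipush -6 -> [-6]
imul  — needs 2 operands, stack has 1 → underflow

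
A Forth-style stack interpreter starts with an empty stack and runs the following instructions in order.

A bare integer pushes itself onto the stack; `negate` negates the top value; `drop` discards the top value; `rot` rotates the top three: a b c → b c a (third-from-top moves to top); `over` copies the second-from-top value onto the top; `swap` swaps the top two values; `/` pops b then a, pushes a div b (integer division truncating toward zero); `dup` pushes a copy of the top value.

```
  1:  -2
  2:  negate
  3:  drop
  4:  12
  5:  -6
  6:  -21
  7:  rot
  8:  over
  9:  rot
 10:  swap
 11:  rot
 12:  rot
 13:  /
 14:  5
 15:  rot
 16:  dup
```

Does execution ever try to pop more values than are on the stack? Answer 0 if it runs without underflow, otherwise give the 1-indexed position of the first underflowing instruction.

-2     → [-2]
negate → [2]
drop   → []
12     → [12]
-6     → [12, -6]
-21    → [12, -6, -21]
rot    → [-6, -21, 12]
over   → [-6, -21, 12, -21]
rot    → [-6, 12, -21, -21]
swap   → [-6, 12, -21, -21]
rot    → [-6, -21, -21, 12]
rot    → [-6, -21, 12, -21]
/      → [-6, -21, 0]
5      → [-6, -21, 0, 5]
rot    → [-6, 0, 5, -21]
dup    → [-6, 0, 5, -21, -21]

0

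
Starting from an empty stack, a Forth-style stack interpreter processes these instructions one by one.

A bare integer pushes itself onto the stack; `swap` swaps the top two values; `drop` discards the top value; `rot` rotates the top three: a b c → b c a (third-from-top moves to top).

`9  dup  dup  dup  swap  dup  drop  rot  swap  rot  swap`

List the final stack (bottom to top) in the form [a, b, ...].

9    → [9]
dup  → [9, 9]
dup  → [9, 9, 9]
dup  → [9, 9, 9, 9]
swap → [9, 9, 9, 9]
dup  → [9, 9, 9, 9, 9]
drop → [9, 9, 9, 9]
rot  → [9, 9, 9, 9]
swap → [9, 9, 9, 9]
rot  → [9, 9, 9, 9]
swap → [9, 9, 9, 9]

[9, 9, 9, 9]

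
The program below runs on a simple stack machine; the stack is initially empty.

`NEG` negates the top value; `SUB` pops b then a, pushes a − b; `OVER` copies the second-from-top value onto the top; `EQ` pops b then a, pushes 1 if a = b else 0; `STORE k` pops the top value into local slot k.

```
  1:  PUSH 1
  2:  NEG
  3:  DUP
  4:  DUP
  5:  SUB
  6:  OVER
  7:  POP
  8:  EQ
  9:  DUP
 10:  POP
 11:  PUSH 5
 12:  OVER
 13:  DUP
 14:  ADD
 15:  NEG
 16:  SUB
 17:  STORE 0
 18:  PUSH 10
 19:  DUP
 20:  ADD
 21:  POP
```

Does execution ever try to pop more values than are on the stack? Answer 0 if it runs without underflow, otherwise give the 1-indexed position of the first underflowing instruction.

0

PUSH 1  -> 1
NEG     -> -1
DUP     -> -1 -1
DUP     -> -1 -1 -1
SUB     -> -1 0
OVER    -> -1 0 -1
POP     -> -1 0
EQ      -> 0
DUP     -> 0 0
POP     -> 0
PUSH 5  -> 0 5
OVER    -> 0 5 0
DUP     -> 0 5 0 0
ADD     -> 0 5 0
NEG     -> 0 5 0
SUB     -> 0 5
STORE 0 -> 0
PUSH 10 -> 0 10
DUP     -> 0 10 10
ADD     -> 0 20
POP     -> 0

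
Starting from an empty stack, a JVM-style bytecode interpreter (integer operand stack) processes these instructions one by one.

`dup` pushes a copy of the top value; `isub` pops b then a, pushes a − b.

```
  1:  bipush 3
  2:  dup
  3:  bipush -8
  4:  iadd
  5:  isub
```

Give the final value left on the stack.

bipush 3  : 3
dup       : 3 3
bipush -8 : 3 3 -8
iadd      : 3 -5
isub      : 8

8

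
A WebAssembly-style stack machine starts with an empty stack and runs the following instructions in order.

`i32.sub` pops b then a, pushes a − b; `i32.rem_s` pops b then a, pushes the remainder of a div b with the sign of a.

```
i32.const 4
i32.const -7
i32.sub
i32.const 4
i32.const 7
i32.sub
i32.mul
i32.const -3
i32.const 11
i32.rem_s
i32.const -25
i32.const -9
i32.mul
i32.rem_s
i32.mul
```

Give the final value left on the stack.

i32.const 4   → 4
i32.const -7  → 4 -7
i32.sub       → 11
i32.const 4   → 11 4
i32.const 7   → 11 4 7
i32.sub       → 11 -3
i32.mul       → -33
i32.const -3  → -33 -3
i32.const 11  → -33 -3 11
i32.rem_s     → -33 -3
i32.const -25 → -33 -3 -25
i32.const -9  → -33 -3 -25 -9
i32.mul       → -33 -3 225
i32.rem_s     → -33 -3
i32.mul       → 99

99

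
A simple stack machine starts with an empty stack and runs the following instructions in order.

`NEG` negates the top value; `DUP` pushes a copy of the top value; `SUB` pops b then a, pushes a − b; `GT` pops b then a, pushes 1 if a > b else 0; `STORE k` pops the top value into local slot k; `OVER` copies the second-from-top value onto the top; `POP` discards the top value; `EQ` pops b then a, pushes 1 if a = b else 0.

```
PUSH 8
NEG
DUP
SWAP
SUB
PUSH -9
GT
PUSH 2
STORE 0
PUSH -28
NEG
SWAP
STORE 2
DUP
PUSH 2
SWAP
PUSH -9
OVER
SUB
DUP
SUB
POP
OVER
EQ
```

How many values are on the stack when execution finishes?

3

PUSH 8   : 8
NEG      : -8
DUP      : -8 -8
SWAP     : -8 -8
SUB      : 0
PUSH -9  : 0 -9
GT       : 1
PUSH 2   : 1 2
STORE 0  : 1
PUSH -28 : 1 -28
NEG      : 1 28
SWAP     : 28 1
STORE 2  : 28
DUP      : 28 28
PUSH 2   : 28 28 2
SWAP     : 28 2 28
PUSH -9  : 28 2 28 -9
OVER     : 28 2 28 -9 28
SUB      : 28 2 28 -37
DUP      : 28 2 28 -37 -37
SUB      : 28 2 28 0
POP      : 28 2 28
OVER     : 28 2 28 2
EQ       : 28 2 0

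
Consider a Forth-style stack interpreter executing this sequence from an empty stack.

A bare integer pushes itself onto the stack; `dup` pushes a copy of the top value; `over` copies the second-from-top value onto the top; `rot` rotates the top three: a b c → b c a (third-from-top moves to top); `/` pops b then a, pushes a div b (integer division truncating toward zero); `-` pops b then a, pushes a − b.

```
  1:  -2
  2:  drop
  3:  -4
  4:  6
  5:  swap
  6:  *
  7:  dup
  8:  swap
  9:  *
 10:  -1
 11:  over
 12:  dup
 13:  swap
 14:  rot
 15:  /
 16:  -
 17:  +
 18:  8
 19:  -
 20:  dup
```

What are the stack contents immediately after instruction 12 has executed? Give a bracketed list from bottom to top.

-2    [-2]
drop  []
-4    [-4]
6     [-4, 6]
swap  [6, -4]
*     [-24]
dup   [-24, -24]
swap  [-24, -24]
*     [576]
-1    [576, -1]
over  [576, -1, 576]
dup   [576, -1, 576, 576]

[576, -1, 576, 576]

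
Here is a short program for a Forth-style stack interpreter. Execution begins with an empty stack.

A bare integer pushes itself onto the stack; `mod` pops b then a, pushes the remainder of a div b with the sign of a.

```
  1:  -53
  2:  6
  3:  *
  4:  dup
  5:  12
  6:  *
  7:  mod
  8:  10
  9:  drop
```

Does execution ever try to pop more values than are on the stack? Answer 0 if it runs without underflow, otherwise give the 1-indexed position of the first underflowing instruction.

0

-53  → [-53]
6    → [-53, 6]
*    → [-318]
dup  → [-318, -318]
12   → [-318, -318, 12]
*    → [-318, -3816]
mod  → [-318]
10   → [-318, 10]
drop → [-318]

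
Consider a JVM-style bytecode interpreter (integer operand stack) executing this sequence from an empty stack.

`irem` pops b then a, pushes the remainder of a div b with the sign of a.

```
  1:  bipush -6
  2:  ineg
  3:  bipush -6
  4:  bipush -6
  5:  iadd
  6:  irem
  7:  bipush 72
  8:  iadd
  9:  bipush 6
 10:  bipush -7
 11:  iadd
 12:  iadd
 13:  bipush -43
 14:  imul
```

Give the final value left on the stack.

-3311

bipush -6  -> -6
ineg       -> 6
bipush -6  -> 6 -6
bipush -6  -> 6 -6 -6
iadd       -> 6 -12
irem       -> 6
bipush 72  -> 6 72
iadd       -> 78
bipush 6   -> 78 6
bipush -7  -> 78 6 -7
iadd       -> 78 -1
iadd       -> 77
bipush -43 -> 77 -43
imul       -> -3311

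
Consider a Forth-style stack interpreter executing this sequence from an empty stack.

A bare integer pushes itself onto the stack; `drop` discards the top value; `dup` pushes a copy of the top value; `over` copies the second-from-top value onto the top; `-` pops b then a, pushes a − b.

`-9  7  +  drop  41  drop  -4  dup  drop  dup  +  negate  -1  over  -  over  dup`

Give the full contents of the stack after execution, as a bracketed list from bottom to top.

[8, -9, 8, 8]

-9     -> -9
7      -> -9 7
+      -> -2
drop   -> (empty)
41     -> 41
drop   -> (empty)
-4     -> -4
dup    -> -4 -4
drop   -> -4
dup    -> -4 -4
+      -> -8
negate -> 8
-1     -> 8 -1
over   -> 8 -1 8
-      -> 8 -9
over   -> 8 -9 8
dup    -> 8 -9 8 8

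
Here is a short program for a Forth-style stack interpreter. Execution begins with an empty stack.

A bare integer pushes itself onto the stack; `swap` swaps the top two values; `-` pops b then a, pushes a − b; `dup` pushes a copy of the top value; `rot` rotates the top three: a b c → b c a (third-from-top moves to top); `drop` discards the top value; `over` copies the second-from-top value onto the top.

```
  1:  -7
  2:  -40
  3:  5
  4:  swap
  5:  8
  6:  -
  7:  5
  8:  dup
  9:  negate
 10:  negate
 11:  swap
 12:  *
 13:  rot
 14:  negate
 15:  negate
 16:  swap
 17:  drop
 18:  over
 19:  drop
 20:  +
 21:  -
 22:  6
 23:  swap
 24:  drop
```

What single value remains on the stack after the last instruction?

-7      [-7]
-40     [-7, -40]
5       [-7, -40, 5]
swap    [-7, 5, -40]
8       [-7, 5, -40, 8]
-       [-7, 5, -48]
5       [-7, 5, -48, 5]
dup     [-7, 5, -48, 5, 5]
negate  [-7, 5, -48, 5, -5]
negate  [-7, 5, -48, 5, 5]
swap    [-7, 5, -48, 5, 5]
*       [-7, 5, -48, 25]
rot     [-7, -48, 25, 5]
negate  [-7, -48, 25, -5]
negate  [-7, -48, 25, 5]
swap    [-7, -48, 5, 25]
drop    [-7, -48, 5]
over    [-7, -48, 5, -48]
drop    [-7, -48, 5]
+       [-7, -43]
-       [36]
6       [36, 6]
swap    [6, 36]
drop    [6]

6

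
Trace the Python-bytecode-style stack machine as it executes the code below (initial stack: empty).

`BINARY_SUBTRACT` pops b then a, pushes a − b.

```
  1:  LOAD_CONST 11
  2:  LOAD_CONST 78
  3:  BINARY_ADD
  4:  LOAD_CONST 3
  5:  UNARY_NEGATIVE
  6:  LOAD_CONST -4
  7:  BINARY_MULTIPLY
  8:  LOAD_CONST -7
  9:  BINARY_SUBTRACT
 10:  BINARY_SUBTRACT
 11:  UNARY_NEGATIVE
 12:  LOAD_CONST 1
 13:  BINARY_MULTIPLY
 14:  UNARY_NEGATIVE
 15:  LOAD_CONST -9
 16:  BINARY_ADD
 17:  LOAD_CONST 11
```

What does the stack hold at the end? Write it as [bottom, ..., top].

[61, 11]

LOAD_CONST 11    11
LOAD_CONST 78    11 78
BINARY_ADD       89
LOAD_CONST 3     89 3
UNARY_NEGATIVE   89 -3
LOAD_CONST -4    89 -3 -4
BINARY_MULTIPLY  89 12
LOAD_CONST -7    89 12 -7
BINARY_SUBTRACT  89 19
BINARY_SUBTRACT  70
UNARY_NEGATIVE   -70
LOAD_CONST 1     -70 1
BINARY_MULTIPLY  -70
UNARY_NEGATIVE   70
LOAD_CONST -9    70 -9
BINARY_ADD       61
LOAD_CONST 11    61 11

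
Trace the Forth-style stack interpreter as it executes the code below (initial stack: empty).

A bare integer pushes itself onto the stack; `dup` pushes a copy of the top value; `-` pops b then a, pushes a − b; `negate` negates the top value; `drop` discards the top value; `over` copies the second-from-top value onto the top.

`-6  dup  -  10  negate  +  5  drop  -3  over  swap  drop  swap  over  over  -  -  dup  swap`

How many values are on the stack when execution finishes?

3

-6     -> -6
dup    -> -6 -6
-      -> 0
10     -> 0 10
negate -> 0 -10
+      -> -10
5      -> -10 5
drop   -> -10
-3     -> -10 -3
over   -> -10 -3 -10
swap   -> -10 -10 -3
drop   -> -10 -10
swap   -> -10 -10
over   -> -10 -10 -10
over   -> -10 -10 -10 -10
-      -> -10 -10 0
-      -> -10 -10
dup    -> -10 -10 -10
swap   -> -10 -10 -10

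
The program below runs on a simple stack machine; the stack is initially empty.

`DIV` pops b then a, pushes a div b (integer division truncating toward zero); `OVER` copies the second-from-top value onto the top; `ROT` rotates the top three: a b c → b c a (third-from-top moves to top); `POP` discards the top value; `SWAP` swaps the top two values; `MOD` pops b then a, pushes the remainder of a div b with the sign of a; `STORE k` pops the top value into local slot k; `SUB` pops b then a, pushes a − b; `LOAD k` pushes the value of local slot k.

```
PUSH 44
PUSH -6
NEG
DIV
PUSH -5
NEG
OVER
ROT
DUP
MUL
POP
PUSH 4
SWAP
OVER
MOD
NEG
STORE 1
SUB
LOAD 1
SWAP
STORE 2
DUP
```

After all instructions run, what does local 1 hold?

PUSH 44 -> 44
PUSH -6 -> 44 -6
NEG     -> 44 6
DIV     -> 7
PUSH -5 -> 7 -5
NEG     -> 7 5
OVER    -> 7 5 7
ROT     -> 5 7 7
DUP     -> 5 7 7 7
MUL     -> 5 7 49
POP     -> 5 7
PUSH 4  -> 5 7 4
SWAP    -> 5 4 7
OVER    -> 5 4 7 4
MOD     -> 5 4 3
NEG     -> 5 4 -3
STORE 1 -> 5 4
SUB     -> 1
LOAD 1  -> 1 -3
SWAP    -> -3 1
STORE 2 -> -3
DUP     -> -3 -3

-3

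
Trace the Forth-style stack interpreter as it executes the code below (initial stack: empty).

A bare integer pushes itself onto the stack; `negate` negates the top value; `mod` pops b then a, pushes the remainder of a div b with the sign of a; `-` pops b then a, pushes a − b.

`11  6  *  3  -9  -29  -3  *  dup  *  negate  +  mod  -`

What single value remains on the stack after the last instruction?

11     : [11]
6      : [11, 6]
*      : [66]
3      : [66, 3]
-9     : [66, 3, -9]
-29    : [66, 3, -9, -29]
-3     : [66, 3, -9, -29, -3]
*      : [66, 3, -9, 87]
dup    : [66, 3, -9, 87, 87]
*      : [66, 3, -9, 7569]
negate : [66, 3, -9, -7569]
+      : [66, 3, -7578]
mod    : [66, 3]
-      : [63]

63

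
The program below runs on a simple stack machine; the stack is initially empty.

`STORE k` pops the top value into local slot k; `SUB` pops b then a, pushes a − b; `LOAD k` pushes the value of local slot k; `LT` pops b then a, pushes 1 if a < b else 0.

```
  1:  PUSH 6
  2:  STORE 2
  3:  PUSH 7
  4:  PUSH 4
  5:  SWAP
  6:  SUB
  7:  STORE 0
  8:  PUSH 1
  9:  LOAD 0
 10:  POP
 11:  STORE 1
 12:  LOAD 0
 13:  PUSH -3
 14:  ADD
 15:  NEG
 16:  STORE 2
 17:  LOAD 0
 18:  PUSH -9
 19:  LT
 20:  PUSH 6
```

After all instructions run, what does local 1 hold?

PUSH 6  -> 6
STORE 2 -> (empty)
PUSH 7  -> 7
PUSH 4  -> 7 4
SWAP    -> 4 7
SUB     -> -3
STORE 0 -> (empty)
PUSH 1  -> 1
LOAD 0  -> 1 -3
POP     -> 1
STORE 1 -> (empty)
LOAD 0  -> -3
PUSH -3 -> -3 -3
ADD     -> -6
NEG     -> 6
STORE 2 -> (empty)
LOAD 0  -> -3
PUSH -9 -> -3 -9
LT      -> 0
PUSH 6  -> 0 6

1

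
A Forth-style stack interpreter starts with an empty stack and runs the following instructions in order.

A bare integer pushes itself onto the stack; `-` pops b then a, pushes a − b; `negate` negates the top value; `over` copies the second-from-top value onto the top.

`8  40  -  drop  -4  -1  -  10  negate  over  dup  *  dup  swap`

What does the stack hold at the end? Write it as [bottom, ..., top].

8      -> [8]
40     -> [8, 40]
-      -> [-32]
drop   -> []
-4     -> [-4]
-1     -> [-4, -1]
-      -> [-3]
10     -> [-3, 10]
negate -> [-3, -10]
over   -> [-3, -10, -3]
dup    -> [-3, -10, -3, -3]
*      -> [-3, -10, 9]
dup    -> [-3, -10, 9, 9]
swap   -> [-3, -10, 9, 9]

[-3, -10, 9, 9]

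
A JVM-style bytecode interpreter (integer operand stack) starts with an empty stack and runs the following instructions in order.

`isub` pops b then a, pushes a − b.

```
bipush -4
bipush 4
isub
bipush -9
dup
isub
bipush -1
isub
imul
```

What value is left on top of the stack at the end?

bipush -4 -> [-4]
bipush 4  -> [-4, 4]
isub      -> [-8]
bipush -9 -> [-8, -9]
dup       -> [-8, -9, -9]
isub      -> [-8, 0]
bipush -1 -> [-8, 0, -1]
isub      -> [-8, 1]
imul      -> [-8]

-8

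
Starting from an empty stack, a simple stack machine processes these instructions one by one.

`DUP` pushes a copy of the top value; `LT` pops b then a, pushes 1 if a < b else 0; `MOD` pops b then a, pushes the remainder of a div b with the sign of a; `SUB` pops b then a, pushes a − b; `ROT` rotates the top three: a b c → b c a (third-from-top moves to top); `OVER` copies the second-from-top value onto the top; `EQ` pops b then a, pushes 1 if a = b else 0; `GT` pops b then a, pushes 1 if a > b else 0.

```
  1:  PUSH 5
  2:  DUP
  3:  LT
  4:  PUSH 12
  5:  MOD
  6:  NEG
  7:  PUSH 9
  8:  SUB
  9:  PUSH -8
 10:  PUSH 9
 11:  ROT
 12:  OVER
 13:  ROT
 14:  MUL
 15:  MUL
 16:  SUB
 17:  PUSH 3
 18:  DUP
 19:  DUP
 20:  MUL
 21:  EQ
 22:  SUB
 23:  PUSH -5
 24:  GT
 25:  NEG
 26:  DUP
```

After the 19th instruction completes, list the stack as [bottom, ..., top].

[721, 3, 3, 3]

PUSH 5  -> [5]
DUP     -> [5, 5]
LT      -> [0]
PUSH 12 -> [0, 12]
MOD     -> [0]
NEG     -> [0]
PUSH 9  -> [0, 9]
SUB     -> [-9]
PUSH -8 -> [-9, -8]
PUSH 9  -> [-9, -8, 9]
ROT     -> [-8, 9, -9]
OVER    -> [-8, 9, -9, 9]
ROT     -> [-8, -9, 9, 9]
MUL     -> [-8, -9, 81]
MUL     -> [-8, -729]
SUB     -> [721]
PUSH 3  -> [721, 3]
DUP     -> [721, 3, 3]
DUP     -> [721, 3, 3, 3]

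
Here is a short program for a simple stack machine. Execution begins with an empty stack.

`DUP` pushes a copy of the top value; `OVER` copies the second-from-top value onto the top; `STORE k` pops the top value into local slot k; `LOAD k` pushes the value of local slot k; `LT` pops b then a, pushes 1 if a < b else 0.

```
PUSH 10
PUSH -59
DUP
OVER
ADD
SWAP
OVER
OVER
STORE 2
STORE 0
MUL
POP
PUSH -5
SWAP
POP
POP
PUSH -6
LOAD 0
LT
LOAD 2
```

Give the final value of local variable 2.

PUSH 10  -> [10]
PUSH -59 -> [10, -59]
DUP      -> [10, -59, -59]
OVER     -> [10, -59, -59, -59]
ADD      -> [10, -59, -118]
SWAP     -> [10, -118, -59]
OVER     -> [10, -118, -59, -118]
OVER     -> [10, -118, -59, -118, -59]
STORE 2  -> [10, -118, -59, -118]
STORE 0  -> [10, -118, -59]
MUL      -> [10, 6962]
POP      -> [10]
PUSH -5  -> [10, -5]
SWAP     -> [-5, 10]
POP      -> [-5]
POP      -> []
PUSH -6  -> [-6]
LOAD 0   -> [-6, -118]
LT       -> [0]
LOAD 2   -> [0, -59]

-59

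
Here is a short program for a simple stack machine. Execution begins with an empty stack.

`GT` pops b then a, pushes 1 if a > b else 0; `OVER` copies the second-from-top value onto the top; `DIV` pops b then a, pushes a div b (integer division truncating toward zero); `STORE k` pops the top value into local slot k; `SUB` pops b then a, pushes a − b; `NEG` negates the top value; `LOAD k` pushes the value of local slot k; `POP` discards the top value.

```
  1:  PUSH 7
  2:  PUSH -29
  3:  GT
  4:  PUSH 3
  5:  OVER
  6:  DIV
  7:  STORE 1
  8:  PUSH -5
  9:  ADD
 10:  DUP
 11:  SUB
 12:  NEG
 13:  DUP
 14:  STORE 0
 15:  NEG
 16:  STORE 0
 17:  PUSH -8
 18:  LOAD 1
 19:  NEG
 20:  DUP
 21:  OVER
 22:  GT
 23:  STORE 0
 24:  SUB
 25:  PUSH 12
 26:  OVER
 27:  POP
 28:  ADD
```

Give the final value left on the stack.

PUSH 7   → 7
PUSH -29 → 7 -29
GT       → 1
PUSH 3   → 1 3
OVER     → 1 3 1
DIV      → 1 3
STORE 1  → 1
PUSH -5  → 1 -5
ADD      → -4
DUP      → -4 -4
SUB      → 0
NEG      → 0
DUP      → 0 0
STORE 0  → 0
NEG      → 0
STORE 0  → (empty)
PUSH -8  → -8
LOAD 1   → -8 3
NEG      → -8 -3
DUP      → -8 -3 -3
OVER     → -8 -3 -3 -3
GT       → -8 -3 0
STORE 0  → -8 -3
SUB      → -5
PUSH 12  → -5 12
OVER     → -5 12 -5
POP      → -5 12
ADD      → 7

7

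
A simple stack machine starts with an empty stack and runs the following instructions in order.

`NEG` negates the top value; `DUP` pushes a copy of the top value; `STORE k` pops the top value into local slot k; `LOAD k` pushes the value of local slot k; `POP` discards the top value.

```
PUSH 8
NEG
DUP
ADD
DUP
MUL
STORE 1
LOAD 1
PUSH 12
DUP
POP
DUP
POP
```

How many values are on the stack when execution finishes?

2

PUSH 8   8
NEG      -8
DUP      -8 -8
ADD      -16
DUP      -16 -16
MUL      256
STORE 1  (empty)
LOAD 1   256
PUSH 12  256 12
DUP      256 12 12
POP      256 12
DUP      256 12 12
POP      256 12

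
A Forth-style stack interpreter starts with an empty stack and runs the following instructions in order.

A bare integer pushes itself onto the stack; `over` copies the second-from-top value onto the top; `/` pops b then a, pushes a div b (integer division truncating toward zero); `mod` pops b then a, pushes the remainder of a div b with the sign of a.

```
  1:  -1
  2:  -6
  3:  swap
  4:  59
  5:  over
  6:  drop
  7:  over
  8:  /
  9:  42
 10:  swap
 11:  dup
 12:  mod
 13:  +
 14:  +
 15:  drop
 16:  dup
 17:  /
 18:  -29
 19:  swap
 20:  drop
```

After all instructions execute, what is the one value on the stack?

-29

-1   : [-1]
-6   : [-1, -6]
swap : [-6, -1]
59   : [-6, -1, 59]
over : [-6, -1, 59, -1]
drop : [-6, -1, 59]
over : [-6, -1, 59, -1]
/    : [-6, -1, -59]
42   : [-6, -1, -59, 42]
swap : [-6, -1, 42, -59]
dup  : [-6, -1, 42, -59, -59]
mod  : [-6, -1, 42, 0]
+    : [-6, -1, 42]
+    : [-6, 41]
drop : [-6]
dup  : [-6, -6]
/    : [1]
-29  : [1, -29]
swap : [-29, 1]
drop : [-29]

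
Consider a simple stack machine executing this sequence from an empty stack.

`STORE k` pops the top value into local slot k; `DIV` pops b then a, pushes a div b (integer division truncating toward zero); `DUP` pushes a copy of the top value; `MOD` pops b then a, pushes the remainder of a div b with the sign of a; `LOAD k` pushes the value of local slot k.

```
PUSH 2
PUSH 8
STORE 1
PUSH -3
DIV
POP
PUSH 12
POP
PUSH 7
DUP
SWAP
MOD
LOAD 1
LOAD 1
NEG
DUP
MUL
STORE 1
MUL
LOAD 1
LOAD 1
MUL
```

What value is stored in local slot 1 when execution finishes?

64

PUSH 2   [2]
PUSH 8   [2, 8]
STORE 1  [2]
PUSH -3  [2, -3]
DIV      [0]
POP      []
PUSH 12  [12]
POP      []
PUSH 7   [7]
DUP      [7, 7]
SWAP     [7, 7]
MOD      [0]
LOAD 1   [0, 8]
LOAD 1   [0, 8, 8]
NEG      [0, 8, -8]
DUP      [0, 8, -8, -8]
MUL      [0, 8, 64]
STORE 1  [0, 8]
MUL      [0]
LOAD 1   [0, 64]
LOAD 1   [0, 64, 64]
MUL      [0, 4096]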